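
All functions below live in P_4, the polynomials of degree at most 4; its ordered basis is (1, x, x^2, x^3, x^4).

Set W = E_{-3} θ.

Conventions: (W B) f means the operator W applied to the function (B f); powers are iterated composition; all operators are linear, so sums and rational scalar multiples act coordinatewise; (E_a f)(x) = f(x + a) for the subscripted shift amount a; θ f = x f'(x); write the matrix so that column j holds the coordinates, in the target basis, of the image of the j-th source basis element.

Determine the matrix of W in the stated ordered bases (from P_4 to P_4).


image of 1: 0
image of x: x - 3
image of x^2: 2x^2 - 12x + 18
image of x^3: 3x^3 - 27x^2 + 81x - 81
image of x^4: 4x^4 - 48x^3 + 216x^2 - 432x + 324
each image's coordinates form column j of the matrix

the matrix is [[0, -3, 18, -81, 324]; [0, 1, -12, 81, -432]; [0, 0, 2, -27, 216]; [0, 0, 0, 3, -48]; [0, 0, 0, 0, 4]] (rows listed top to bottom)


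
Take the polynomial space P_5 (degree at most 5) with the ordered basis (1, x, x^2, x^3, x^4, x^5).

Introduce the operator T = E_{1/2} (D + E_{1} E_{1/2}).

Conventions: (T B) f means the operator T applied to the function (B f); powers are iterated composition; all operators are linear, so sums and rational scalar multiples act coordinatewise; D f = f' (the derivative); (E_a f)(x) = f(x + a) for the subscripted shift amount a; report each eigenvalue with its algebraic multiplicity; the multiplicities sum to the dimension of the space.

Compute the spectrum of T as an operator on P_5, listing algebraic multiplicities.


image of 1: 1
image of x: x + 3
image of x^2: x^2 + 6x + 5
image of x^3: x^3 + 9x^2 + 15x + 35/4
image of x^4: x^4 + 12x^3 + 30x^2 + 35x + 33/2
image of x^5: x^5 + 15x^4 + 50x^3 + (175/2)x^2 + (165/2)x + 517/16
the matrix is upper triangular; its diagonal is (1, 1, 1, 1, 1, 1)
for a triangular matrix the eigenvalues are the diagonal entries, with algebraic multiplicity their repetition count

λ = 1 (multiplicity 6)


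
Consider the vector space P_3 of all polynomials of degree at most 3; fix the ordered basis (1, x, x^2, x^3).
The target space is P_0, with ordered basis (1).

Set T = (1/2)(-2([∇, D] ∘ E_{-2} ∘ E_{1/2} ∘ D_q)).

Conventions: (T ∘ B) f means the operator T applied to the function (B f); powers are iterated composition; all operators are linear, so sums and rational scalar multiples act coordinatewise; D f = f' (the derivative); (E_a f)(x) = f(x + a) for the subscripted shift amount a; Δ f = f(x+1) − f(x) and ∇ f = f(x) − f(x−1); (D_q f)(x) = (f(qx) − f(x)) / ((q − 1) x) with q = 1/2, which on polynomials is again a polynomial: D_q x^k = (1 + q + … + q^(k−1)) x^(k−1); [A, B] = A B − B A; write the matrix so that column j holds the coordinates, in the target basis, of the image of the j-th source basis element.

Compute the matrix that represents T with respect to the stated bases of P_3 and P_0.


image of 1: 0
image of x: 0
image of x^2: 0
image of x^3: 0
each image's coordinates form column j of the matrix

the matrix is [[0, 0, 0, 0]] (rows listed top to bottom)


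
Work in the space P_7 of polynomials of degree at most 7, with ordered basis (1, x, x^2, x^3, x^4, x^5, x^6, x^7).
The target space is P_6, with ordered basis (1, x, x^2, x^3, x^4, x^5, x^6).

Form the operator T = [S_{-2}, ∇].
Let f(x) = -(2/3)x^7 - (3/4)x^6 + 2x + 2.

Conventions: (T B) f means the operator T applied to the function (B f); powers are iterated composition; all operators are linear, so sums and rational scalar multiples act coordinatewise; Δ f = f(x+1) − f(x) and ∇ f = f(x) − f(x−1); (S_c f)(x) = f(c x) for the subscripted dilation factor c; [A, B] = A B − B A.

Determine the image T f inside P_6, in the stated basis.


the result is g(x) = -896x^6 + 1776x^5 - 3900x^4 + 3880x^3 - 2523x^2 + 885x - 509/4

∇ f = -(14/3)x^6 + (19/2)x^5 - (145/12)x^4 + (25/3)x^3 - (11/4)x^2 + (1/6)x + 25/12
S_{-2} ∇ f = -(896/3)x^6 - 304x^5 - (580/3)x^4 - (200/3)x^3 - 11x^2 - (1/3)x + 25/12
S_{-2} f = (256/3)x^7 - 48x^6 - 4x + 2
∇ S_{-2} f = (1792/3)x^6 - 2080x^5 + (11120/3)x^4 - (11840/3)x^3 + 2512x^2 - (2656/3)x + 388/3
[S_{-2}, ∇] f = -896x^6 + 1776x^5 - 3900x^4 + 3880x^3 - 2523x^2 + 885x - 509/4


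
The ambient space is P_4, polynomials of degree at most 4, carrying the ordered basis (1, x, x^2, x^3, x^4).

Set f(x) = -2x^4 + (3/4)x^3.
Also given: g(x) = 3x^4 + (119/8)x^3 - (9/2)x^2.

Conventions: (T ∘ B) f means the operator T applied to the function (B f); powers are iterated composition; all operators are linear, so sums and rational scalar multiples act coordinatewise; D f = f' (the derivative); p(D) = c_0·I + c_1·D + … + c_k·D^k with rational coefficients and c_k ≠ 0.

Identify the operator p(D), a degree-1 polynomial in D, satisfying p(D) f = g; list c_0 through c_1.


c_0 = -3/2, c_1 = -2

D^0 f = -2x^4 + (3/4)x^3
D^1 f = -8x^3 + (9/4)x^2
matching coefficients of g against c_0 f + c_1 Df + … from the top degree down determines the c_i
solution: c_0 = -3/2, c_1 = -2


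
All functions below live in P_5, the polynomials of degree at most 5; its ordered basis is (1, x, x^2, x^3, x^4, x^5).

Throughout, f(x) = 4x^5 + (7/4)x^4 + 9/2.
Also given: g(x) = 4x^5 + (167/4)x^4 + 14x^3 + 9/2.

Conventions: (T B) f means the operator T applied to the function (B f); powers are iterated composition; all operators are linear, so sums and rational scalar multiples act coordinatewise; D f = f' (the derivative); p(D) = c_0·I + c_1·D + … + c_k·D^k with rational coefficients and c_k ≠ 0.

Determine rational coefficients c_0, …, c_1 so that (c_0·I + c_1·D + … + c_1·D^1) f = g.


p(D) = I + 2·D, i.e. c_0 = 1, c_1 = 2

D^0 f = 4x^5 + (7/4)x^4 + 9/2
D^1 f = 20x^4 + 7x^3
matching coefficients of g against c_0 f + c_1 Df + … from the top degree down determines the c_i
solution: c_0 = 1, c_1 = 2


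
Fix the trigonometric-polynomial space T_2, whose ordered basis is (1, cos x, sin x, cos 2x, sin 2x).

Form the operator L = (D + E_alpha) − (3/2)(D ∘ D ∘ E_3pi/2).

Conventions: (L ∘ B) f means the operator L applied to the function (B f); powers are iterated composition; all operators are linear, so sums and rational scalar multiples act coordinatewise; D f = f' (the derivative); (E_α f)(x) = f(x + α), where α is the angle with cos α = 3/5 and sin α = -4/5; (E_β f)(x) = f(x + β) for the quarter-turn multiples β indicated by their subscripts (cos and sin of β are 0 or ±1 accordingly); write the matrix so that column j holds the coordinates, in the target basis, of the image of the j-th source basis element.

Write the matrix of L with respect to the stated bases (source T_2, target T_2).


the matrix is [[1, 0, 0, 0, 0]; [0, 3/5, -13/10, 0, 0]; [0, 13/10, 3/5, 0, 0]; [0, 0, 0, -157/25, 26/25]; [0, 0, 0, -26/25, -157/25]] (rows listed top to bottom)

image of 1: 1
image of cos x: (3/5)cos x + (13/10)sin x
image of sin x: -(13/10)cos x + (3/5)sin x
image of cos 2x: -(157/25)cos 2x - (26/25)sin 2x
image of sin 2x: (26/25)cos 2x - (157/25)sin 2x
each image's coordinates form column j of the matrix


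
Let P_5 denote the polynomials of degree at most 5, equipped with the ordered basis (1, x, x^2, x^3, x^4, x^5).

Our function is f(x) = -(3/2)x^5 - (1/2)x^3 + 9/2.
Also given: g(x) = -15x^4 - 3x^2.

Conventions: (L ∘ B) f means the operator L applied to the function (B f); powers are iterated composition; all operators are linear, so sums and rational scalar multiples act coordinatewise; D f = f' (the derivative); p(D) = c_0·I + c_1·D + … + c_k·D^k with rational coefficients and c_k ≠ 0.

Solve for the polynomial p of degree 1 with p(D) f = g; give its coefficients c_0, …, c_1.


D^0 f = -(3/2)x^5 - (1/2)x^3 + 9/2
D^1 f = -(15/2)x^4 - (3/2)x^2
matching coefficients of g against c_0 f + c_1 Df + … from the top degree down determines the c_i
solution: c_0 = 0, c_1 = 2

c_0 = 0, c_1 = 2


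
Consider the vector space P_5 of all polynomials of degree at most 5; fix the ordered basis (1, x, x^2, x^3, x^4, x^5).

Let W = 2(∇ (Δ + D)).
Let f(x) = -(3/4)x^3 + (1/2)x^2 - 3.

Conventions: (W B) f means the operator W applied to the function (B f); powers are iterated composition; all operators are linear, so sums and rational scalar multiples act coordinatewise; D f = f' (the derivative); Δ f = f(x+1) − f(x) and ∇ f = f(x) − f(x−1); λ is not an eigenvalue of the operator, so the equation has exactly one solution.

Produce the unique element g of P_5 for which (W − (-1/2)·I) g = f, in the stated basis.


write g with unknown coordinates in the stated basis and equate coefficients in (W − (-1/2)·I) g = f
solving from the highest basis element down gives g = -(3/2)x^3 + x^2 + 72x - 40
check: W g = -36x + 17
so W g − (-1/2)·g = -(3/4)x^3 + (1/2)x^2 - 3 = f ✓

g(x) = -(3/2)x^3 + x^2 + 72x - 40


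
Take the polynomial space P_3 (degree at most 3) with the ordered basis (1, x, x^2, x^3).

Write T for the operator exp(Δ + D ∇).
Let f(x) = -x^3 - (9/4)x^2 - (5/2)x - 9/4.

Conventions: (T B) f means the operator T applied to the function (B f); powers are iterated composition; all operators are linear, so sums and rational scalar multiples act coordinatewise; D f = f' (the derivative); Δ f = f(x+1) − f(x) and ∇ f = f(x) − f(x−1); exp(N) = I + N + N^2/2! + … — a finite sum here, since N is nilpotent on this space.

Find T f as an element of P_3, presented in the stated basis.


order-1 term: -3x^2 - (27/2)x - 29/4
order-2 term: -3x - 45/4
order-3 term: -1
the series for exp(Δ + D ∇) f terminates at order 3
exp(Δ + D ∇) f = -x^3 - (21/4)x^2 - 19x - 87/4

g(x) = -x^3 - (21/4)x^2 - 19x - 87/4


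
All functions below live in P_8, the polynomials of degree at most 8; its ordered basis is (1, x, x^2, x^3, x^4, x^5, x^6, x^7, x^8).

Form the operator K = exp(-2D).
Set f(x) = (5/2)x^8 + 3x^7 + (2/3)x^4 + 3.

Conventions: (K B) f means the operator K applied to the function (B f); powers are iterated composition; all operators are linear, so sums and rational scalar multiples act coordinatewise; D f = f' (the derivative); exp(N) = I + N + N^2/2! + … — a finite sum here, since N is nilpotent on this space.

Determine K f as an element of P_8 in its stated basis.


the result is g(x) = (5/2)x^8 - 37x^7 + 238x^6 - 868x^5 + (5882/3)x^4 - (8416/3)x^3 + 2480x^2 - (3712/3)x + 809/3

order-1 term: -40x^7 - 42x^6 - (16/3)x^3
order-2 term: 280x^6 + 252x^5 + 16x^2
order-3 term: -1120x^5 - 840x^4 - (64/3)x
order-4 term: 2800x^4 + 1680x^3 + 32/3
order-5 term: -4480x^3 - 2016x^2
order-6 term: 4480x^2 + 1344x
order-7 term: -2560x - 384
order-8 term: 640
the series for exp(-2D) f terminates at order 8
exp(-2D) f = (5/2)x^8 - 37x^7 + 238x^6 - 868x^5 + (5882/3)x^4 - (8416/3)x^3 + 2480x^2 - (3712/3)x + 809/3


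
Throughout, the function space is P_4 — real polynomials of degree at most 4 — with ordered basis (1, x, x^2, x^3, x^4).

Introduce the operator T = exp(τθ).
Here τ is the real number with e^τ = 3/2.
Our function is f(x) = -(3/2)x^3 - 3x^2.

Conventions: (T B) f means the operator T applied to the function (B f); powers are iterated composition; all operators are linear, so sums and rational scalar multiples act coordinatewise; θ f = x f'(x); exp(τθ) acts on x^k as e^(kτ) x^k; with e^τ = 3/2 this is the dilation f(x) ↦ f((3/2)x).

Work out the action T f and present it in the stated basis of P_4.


the image equals g(x) = -(81/16)x^3 - (27/4)x^2

exp(τθ) x^k = e^(kτ) x^k; with e^τ = 3/2 this sends x^k to (3/2)^k x^k
x^2 ↦ 9/4 x^2
x^3 ↦ 27/8 x^3
applying this coordinatewise to f: exp(τθ) f = -(81/16)x^3 - (27/4)x^2


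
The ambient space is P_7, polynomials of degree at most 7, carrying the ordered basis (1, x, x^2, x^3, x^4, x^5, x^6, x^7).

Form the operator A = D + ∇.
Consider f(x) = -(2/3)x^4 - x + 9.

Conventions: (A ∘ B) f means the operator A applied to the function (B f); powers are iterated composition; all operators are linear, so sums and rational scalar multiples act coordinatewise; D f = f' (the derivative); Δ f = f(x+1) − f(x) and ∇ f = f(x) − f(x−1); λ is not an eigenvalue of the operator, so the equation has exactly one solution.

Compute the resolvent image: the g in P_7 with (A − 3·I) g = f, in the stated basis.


the result is g(x) = (2/9)x^4 + (16/27)x^3 + (20/27)x^2 + (83/81)x - 593/243

write g with unknown coordinates in the stated basis and equate coefficients in (A − 3·I) g = f
solving from the highest basis element down gives g = (2/9)x^4 + (16/27)x^3 + (20/27)x^2 + (83/81)x - 593/243
check: A g = (16/9)x^3 + (20/9)x^2 + (56/27)x + 136/81
so A g − 3·g = -(2/3)x^4 - x + 9 = f ✓


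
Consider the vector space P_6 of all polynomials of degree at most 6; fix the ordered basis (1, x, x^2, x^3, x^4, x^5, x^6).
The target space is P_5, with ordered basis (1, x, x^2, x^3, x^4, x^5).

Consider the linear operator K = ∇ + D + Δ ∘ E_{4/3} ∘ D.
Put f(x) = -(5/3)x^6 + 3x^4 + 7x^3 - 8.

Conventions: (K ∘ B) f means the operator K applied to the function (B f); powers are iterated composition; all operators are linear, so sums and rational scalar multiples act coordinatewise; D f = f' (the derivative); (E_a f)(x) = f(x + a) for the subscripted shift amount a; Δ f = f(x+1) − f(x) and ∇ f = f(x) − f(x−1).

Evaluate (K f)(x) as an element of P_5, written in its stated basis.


the image equals g(x) = -20x^5 - 25x^4 - 376x^3 - (2845/3)x^2 - (31565/27)x - 35870/81

∇ f = -10x^5 + 25x^4 - (64/3)x^3 + 28x^2 - 19x + 17/3
D f = -10x^5 + 12x^3 + 21x^2
D f = -10x^5 + 12x^3 + 21x^2
E_{4/3} D f = -10x^5 - (200/3)x^4 - (1492/9)x^3 - (4537/27)x^2 - (3080/81)x + 5744/243
Δ E_{4/3} D f = -50x^4 - (1100/3)x^3 - (2992/3)x^2 - (31052/27)x - 36329/81
(∇ + D + Δ ∘ E_{4/3} ∘ D) f = -20x^5 - 25x^4 - 376x^3 - (2845/3)x^2 - (31565/27)x - 35870/81


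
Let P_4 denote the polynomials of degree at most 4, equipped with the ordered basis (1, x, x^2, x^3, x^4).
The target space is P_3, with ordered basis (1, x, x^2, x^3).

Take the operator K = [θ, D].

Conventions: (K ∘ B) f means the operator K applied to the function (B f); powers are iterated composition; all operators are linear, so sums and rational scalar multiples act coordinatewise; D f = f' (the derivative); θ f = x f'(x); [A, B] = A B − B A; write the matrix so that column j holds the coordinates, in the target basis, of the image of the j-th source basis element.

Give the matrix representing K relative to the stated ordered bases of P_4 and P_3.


the matrix is [[0, -1, 0, 0, 0]; [0, 0, -2, 0, 0]; [0, 0, 0, -3, 0]; [0, 0, 0, 0, -4]] (rows listed top to bottom)

image of 1: 0
image of x: -1
image of x^2: -2x
image of x^3: -3x^2
image of x^4: -4x^3
each image's coordinates form column j of the matrix


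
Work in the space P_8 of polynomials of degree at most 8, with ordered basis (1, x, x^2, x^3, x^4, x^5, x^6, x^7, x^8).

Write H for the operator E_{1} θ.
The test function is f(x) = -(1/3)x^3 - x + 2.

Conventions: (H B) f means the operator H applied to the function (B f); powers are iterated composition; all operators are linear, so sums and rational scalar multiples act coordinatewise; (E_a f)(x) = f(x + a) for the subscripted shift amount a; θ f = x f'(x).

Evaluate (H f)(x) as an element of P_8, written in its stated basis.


g(x) = -x^3 - 3x^2 - 4x - 2

θ f = -x^3 - x
E_{1} θ f = -x^3 - 3x^2 - 4x - 2


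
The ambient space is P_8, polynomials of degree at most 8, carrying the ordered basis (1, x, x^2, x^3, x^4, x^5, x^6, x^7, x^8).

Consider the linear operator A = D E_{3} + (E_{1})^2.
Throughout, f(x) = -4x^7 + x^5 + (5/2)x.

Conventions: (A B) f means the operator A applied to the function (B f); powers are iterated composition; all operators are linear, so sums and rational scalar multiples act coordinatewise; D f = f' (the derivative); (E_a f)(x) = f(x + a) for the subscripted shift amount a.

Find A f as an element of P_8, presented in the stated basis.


E_{3} f = -4x^7 - 84x^6 - 755x^5 - 3765x^4 - 11250x^3 - 20142x^2 - (40009/2)x - 16995/2
D E_{3} f = -28x^6 - 504x^5 - 3775x^4 - 15060x^3 - 33750x^2 - 40284x - 40009/2
E_{1} f = -4x^7 - 28x^6 - 83x^5 - 135x^4 - 130x^3 - 74x^2 - (41/2)x - 1/2
E_{1} E_{1} f = -4x^7 - 56x^6 - 335x^5 - 1110x^4 - 2200x^3 - 2608x^2 - (3419/2)x - 475
(D E_{3} + (E_{1})^2) f = -4x^7 - 84x^6 - 839x^5 - 4885x^4 - 17260x^3 - 36358x^2 - (83987/2)x - 40959/2

the result is g(x) = -4x^7 - 84x^6 - 839x^5 - 4885x^4 - 17260x^3 - 36358x^2 - (83987/2)x - 40959/2


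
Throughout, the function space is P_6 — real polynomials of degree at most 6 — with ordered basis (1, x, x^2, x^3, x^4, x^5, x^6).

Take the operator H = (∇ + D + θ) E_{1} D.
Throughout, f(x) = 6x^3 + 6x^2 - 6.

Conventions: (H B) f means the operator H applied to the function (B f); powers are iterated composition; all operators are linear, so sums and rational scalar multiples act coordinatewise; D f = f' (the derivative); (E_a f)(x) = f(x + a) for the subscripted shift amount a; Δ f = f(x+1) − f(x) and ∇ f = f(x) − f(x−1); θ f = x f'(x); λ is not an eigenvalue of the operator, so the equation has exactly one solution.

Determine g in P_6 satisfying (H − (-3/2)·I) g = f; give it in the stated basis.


the result is g(x) = 4x^3 - 12x^2 - 32x + 4

write g with unknown coordinates in the stated basis and equate coefficients in (H − (-3/2)·I) g = f
solving from the highest basis element down gives g = 4x^3 - 12x^2 - 32x + 4
check: H g = 24x^2 + 48x - 12
so H g − (-3/2)·g = 6x^3 + 6x^2 - 6 = f ✓


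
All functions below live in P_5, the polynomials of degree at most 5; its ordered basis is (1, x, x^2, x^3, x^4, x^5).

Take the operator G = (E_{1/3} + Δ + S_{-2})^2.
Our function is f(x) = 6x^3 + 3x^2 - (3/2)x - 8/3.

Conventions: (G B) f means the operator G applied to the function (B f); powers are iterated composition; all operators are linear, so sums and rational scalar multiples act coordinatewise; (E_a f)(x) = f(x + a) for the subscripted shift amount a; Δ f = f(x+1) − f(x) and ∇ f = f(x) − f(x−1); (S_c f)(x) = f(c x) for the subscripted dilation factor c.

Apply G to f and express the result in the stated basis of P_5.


E_{1/3} f = 6x^3 + 9x^2 + (5/2)x - 47/18
Δ f = 18x^2 + 24x + 15/2
S_{-2} f = -48x^3 + 12x^2 + 3x - 8/3
(E_{1/3} + Δ + S_{-2}) f = -42x^3 + 39x^2 + (59/2)x + 20/9
E_{1/3} (E_{1/3} + Δ + S_{-2}) f = -42x^3 - 3x^2 + (83/2)x + 89/6
Δ (E_{1/3} + Δ + S_{-2}) f = -126x^2 - 48x + 53/2
S_{-2} (E_{1/3} + Δ + S_{-2}) f = 336x^3 + 156x^2 - 59x + 20/9
(E_{1/3} + Δ + S_{-2}) (E_{1/3} + Δ + S_{-2}) f = 294x^3 + 27x^2 - (131/2)x + 392/9

the image equals g(x) = 294x^3 + 27x^2 - (131/2)x + 392/9


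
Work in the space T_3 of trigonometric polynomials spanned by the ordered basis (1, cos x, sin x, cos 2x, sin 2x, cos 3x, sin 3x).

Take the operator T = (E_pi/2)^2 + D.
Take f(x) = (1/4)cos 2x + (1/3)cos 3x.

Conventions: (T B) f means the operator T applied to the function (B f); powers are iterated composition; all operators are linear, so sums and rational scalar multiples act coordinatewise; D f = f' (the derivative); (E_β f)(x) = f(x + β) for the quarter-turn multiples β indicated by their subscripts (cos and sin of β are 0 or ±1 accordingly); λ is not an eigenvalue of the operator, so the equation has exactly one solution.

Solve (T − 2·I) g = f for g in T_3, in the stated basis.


g(x) = -(1/20)cos 2x + (1/10)sin 2x - (1/18)cos 3x + (1/18)sin 3x

write g with unknown coordinates in the stated basis and equate coefficients in (T − 2·I) g = f
solving from the highest basis element down gives g = -(1/20)cos 2x + (1/10)sin 2x - (1/18)cos 3x + (1/18)sin 3x
check: T g = (3/20)cos 2x + (1/5)sin 2x + (2/9)cos 3x + (1/9)sin 3x
so T g − 2·g = (1/4)cos 2x + (1/3)cos 3x = f ✓


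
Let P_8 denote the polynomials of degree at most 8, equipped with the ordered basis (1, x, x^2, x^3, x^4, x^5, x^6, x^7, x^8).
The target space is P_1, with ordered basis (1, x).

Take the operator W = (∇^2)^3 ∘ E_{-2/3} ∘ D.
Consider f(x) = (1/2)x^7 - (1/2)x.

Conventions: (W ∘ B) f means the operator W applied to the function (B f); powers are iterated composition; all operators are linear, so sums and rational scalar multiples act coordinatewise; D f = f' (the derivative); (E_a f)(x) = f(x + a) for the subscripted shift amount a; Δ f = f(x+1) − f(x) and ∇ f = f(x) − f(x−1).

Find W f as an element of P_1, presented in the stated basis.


the result is g(x) = 2520

D f = (7/2)x^6 - 1/2
E_{-2/3} D f = (7/2)x^6 - 14x^5 + (70/3)x^4 - (560/27)x^3 + (280/27)x^2 - (224/81)x - 281/1458
∇ (E_{-2/3} ∘ D) f = 21x^5 - (245/2)x^4 + (910/3)x^3 - (7105/18)x^2 + (7217/27)x - 12103/162
∇ ∇ (E_{-2/3} ∘ D) f = 105x^4 - 700x^3 + 1855x^2 - (20650/9)x + 29939/27
∇ ∇^2 (E_{-2/3} ∘ D) f = 420x^3 - 2730x^2 + 6230x - 44590/9
∇ ∇ ∇^2 (E_{-2/3} ∘ D) f = 1260x^2 - 6720x + 9380
∇ ∇^2 ∇^2 (E_{-2/3} ∘ D) f = 2520x - 7980
∇ ∇ ∇^2 ∇^2 (E_{-2/3} ∘ D) f = 2520


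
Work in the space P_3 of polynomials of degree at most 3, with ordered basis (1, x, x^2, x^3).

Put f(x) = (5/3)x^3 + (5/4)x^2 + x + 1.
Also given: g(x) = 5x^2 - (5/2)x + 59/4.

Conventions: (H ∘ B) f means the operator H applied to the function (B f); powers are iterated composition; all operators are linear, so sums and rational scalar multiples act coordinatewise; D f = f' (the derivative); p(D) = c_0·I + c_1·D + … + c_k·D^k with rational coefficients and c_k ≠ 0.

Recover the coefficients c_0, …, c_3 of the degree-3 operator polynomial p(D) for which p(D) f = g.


D^0 f = (5/3)x^3 + (5/4)x^2 + x + 1
D^1 f = 5x^2 + (5/2)x + 1
D^2 f = 10x + 5/2
D^3 f = 10
matching coefficients of g against c_0 f + c_1 Df + … from the top degree down determines the c_i
solution: c_0 = 0, c_1 = 1, c_2 = -1/2, c_3 = 3/2

c_0 = 0, c_1 = 1, c_2 = -1/2, c_3 = 3/2


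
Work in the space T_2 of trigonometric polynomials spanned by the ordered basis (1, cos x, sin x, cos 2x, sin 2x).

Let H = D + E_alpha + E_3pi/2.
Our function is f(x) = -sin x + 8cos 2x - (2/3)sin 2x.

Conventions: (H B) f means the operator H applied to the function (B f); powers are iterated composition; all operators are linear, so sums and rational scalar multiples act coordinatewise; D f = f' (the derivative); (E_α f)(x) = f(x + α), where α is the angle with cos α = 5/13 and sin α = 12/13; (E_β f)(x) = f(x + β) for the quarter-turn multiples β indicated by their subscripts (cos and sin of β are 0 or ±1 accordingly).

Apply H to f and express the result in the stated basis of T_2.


g(x) = -(12/13)cos x - (5/13)sin x - (7828/507)cos 2x - (3472/169)sin 2x

D f = -cos x - (4/3)cos 2x - 16sin 2x
E_alpha f = -(12/13)cos x - (5/13)sin x - (1032/169)cos 2x - (2642/507)sin 2x
E_3pi/2 f = cos x - 8cos 2x + (2/3)sin 2x
(D + E_alpha + E_3pi/2) f = -(12/13)cos x - (5/13)sin x - (7828/507)cos 2x - (3472/169)sin 2x


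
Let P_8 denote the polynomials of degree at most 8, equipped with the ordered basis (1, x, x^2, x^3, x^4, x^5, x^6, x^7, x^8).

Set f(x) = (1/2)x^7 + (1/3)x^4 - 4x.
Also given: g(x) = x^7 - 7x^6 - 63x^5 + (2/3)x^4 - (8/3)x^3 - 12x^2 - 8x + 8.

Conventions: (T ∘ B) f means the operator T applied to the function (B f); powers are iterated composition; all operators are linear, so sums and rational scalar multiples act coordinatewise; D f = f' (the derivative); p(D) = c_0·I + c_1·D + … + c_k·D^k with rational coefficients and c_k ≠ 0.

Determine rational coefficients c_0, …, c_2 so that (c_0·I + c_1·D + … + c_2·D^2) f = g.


c_0 = 2, c_1 = -2, c_2 = -3

D^0 f = (1/2)x^7 + (1/3)x^4 - 4x
D^1 f = (7/2)x^6 + (4/3)x^3 - 4
D^2 f = 21x^5 + 4x^2
matching coefficients of g against c_0 f + c_1 Df + … from the top degree down determines the c_i
solution: c_0 = 2, c_1 = -2, c_2 = -3


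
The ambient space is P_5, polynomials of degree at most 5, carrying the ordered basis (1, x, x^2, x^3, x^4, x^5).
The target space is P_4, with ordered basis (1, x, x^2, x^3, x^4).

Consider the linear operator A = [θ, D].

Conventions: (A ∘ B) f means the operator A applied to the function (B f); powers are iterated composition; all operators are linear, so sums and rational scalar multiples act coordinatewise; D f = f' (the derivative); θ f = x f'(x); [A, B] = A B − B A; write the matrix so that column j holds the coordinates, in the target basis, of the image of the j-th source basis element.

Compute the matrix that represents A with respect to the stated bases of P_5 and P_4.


image of 1: 0
image of x: -1
image of x^2: -2x
image of x^3: -3x^2
image of x^4: -4x^3
image of x^5: -5x^4
each image's coordinates form column j of the matrix

the matrix is [[0, -1, 0, 0, 0, 0]; [0, 0, -2, 0, 0, 0]; [0, 0, 0, -3, 0, 0]; [0, 0, 0, 0, -4, 0]; [0, 0, 0, 0, 0, -5]] (rows listed top to bottom)


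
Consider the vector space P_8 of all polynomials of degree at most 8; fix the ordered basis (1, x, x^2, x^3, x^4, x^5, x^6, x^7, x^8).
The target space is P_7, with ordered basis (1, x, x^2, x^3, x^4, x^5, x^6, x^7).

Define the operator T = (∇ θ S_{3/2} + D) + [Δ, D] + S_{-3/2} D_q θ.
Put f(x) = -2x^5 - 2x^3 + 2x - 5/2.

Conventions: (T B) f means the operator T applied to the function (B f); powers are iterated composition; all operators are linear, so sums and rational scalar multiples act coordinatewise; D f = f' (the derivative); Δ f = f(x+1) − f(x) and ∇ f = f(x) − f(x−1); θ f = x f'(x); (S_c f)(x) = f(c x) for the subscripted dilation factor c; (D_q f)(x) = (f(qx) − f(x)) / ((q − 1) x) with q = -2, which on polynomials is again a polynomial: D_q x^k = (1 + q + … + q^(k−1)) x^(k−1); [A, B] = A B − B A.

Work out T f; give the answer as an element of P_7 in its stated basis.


the result is g(x) = -(15145/16)x^4 + (6075/8)x^3 - (6933/8)x^2 + (7047/16)x - 1427/16

S_{3/2} f = -(243/16)x^5 - (27/4)x^3 + 3x - 5/2
θ S_{3/2} f = -(1215/16)x^5 - (81/4)x^3 + 3x
∇ θ S_{3/2} f = -(6075/16)x^4 + (6075/8)x^3 - (6561/8)x^2 + (7047/16)x - 1491/16
D f = -10x^4 - 6x^2 + 2
(∇ θ S_{3/2} + D) f = -(6235/16)x^4 + (6075/8)x^3 - (6609/8)x^2 + (7047/16)x - 1459/16
D f = -10x^4 - 6x^2 + 2
Δ D f = -40x^3 - 60x^2 - 52x - 16
Δ f = -10x^4 - 20x^3 - 26x^2 - 16x - 2
D Δ f = -40x^3 - 60x^2 - 52x - 16
[Δ, D] f = 0
θ f = -10x^5 - 6x^3 + 2x
D_q θ f = -110x^4 - 18x^2 + 2
S_{-3/2} D_q θ f = -(4455/8)x^4 - (81/2)x^2 + 2
((∇ θ S_{3/2} + D) + [Δ, D] + S_{-3/2} D_q θ) f = -(15145/16)x^4 + (6075/8)x^3 - (6933/8)x^2 + (7047/16)x - 1427/16


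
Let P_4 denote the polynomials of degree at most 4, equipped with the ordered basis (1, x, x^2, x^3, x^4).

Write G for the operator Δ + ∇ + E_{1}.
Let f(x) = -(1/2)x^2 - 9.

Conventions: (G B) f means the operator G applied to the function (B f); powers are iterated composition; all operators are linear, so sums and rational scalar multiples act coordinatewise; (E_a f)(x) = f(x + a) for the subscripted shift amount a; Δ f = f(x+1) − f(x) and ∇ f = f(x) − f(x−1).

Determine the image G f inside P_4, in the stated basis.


Δ f = -x - 1/2
∇ f = -x + 1/2
E_{1} f = -(1/2)x^2 - x - 19/2
(Δ + ∇ + E_{1}) f = -(1/2)x^2 - 3x - 19/2

g(x) = -(1/2)x^2 - 3x - 19/2


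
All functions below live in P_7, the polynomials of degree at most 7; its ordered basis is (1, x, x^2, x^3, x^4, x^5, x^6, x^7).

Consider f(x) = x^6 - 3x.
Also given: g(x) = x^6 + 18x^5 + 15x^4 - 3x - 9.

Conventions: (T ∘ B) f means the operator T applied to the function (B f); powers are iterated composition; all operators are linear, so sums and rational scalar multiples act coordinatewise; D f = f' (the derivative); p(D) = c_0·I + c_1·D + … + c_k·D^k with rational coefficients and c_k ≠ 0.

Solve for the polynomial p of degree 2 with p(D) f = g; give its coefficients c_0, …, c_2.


p(D) = I + 3·D + (1/2)·D^2, i.e. c_0 = 1, c_1 = 3, c_2 = 1/2

D^0 f = x^6 - 3x
D^1 f = 6x^5 - 3
D^2 f = 30x^4
matching coefficients of g against c_0 f + c_1 Df + … from the top degree down determines the c_i
solution: c_0 = 1, c_1 = 3, c_2 = 1/2


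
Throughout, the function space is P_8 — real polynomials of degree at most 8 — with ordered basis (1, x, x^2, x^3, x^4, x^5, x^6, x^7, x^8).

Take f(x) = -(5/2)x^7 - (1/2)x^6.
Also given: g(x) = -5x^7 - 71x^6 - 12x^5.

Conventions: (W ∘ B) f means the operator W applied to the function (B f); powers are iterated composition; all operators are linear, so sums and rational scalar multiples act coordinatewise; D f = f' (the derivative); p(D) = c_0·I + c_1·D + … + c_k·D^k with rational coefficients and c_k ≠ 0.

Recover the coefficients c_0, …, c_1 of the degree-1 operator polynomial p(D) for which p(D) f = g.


c_0 = 2, c_1 = 4

D^0 f = -(5/2)x^7 - (1/2)x^6
D^1 f = -(35/2)x^6 - 3x^5
matching coefficients of g against c_0 f + c_1 Df + … from the top degree down determines the c_i
solution: c_0 = 2, c_1 = 4


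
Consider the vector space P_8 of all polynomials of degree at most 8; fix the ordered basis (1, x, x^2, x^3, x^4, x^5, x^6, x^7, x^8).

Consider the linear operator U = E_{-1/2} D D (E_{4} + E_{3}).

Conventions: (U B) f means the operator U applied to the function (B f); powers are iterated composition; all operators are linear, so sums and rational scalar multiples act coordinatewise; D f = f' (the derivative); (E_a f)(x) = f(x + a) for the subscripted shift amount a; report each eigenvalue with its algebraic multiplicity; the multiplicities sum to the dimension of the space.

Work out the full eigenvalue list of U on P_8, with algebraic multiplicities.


image of 1: 0
image of x: 0
image of x^2: 4
image of x^3: 12x + 36
image of x^4: 24x^2 + 144x + 222
image of x^5: 40x^3 + 360x^2 + 1110x + 1170
image of x^6: 60x^4 + 720x^3 + 3330x^2 + 7020x + 22695/4
image of x^7: 84x^5 + 1260x^4 + 7770x^3 + 24570x^2 + (158865/4)x + 104643/4
image of x^8: 112x^6 + 2016x^5 + 15540x^4 + 65520x^3 + 158865x^2 + 209286x + 466459/4
the matrix is upper triangular; its diagonal is (0, 0, 0, 0, 0, 0, 0, 0, 0)
for a triangular matrix the eigenvalues are the diagonal entries, with algebraic multiplicity their repetition count

λ = 0 (multiplicity 9)


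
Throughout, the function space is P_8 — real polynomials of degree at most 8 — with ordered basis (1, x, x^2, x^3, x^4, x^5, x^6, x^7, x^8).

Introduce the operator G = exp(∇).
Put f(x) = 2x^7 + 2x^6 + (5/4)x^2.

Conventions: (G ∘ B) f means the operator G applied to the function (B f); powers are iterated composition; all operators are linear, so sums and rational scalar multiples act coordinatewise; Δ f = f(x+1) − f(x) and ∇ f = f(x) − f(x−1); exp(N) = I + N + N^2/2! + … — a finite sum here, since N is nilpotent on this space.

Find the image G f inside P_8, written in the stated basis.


the result is g(x) = 2x^7 + 16x^6 + 12x^5 - 70x^4 + 30x^3 + (461/4)x^2 - (199/2)x

order-1 term: 14x^6 - 30x^5 + 40x^4 - 30x^3 + 12x^2 + (1/2)x - 5/4
order-2 term: 42x^5 - 180x^4 + 370x^3 - 420x^2 + 254x - 251/4
order-3 term: 70x^4 - 380x^3 + 870x^2 - 960x + 422
order-4 term: 70x^3 - 390x^2 + 790x - 570
order-5 term: 42x^2 - 198x + 250
order-6 term: 14x - 40
order-7 term: 2
the series for exp(∇) f terminates at order 7
exp(∇) f = 2x^7 + 16x^6 + 12x^5 - 70x^4 + 30x^3 + (461/4)x^2 - (199/2)x


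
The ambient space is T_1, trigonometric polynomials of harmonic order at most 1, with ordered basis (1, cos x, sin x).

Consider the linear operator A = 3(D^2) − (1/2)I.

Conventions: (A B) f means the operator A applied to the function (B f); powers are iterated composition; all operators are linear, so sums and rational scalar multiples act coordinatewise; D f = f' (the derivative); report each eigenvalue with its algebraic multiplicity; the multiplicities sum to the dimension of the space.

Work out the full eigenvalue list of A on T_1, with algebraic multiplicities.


image of 1: -1/2
image of cos x: -(7/2)cos x
image of sin x: -(7/2)sin x
the matrix is diagonal; its diagonal is (-1/2, -7/2, -7/2)
for a triangular matrix the eigenvalues are the diagonal entries, with algebraic multiplicity their repetition count

λ = -7/2 (multiplicity 2), λ = -1/2 (multiplicity 1)


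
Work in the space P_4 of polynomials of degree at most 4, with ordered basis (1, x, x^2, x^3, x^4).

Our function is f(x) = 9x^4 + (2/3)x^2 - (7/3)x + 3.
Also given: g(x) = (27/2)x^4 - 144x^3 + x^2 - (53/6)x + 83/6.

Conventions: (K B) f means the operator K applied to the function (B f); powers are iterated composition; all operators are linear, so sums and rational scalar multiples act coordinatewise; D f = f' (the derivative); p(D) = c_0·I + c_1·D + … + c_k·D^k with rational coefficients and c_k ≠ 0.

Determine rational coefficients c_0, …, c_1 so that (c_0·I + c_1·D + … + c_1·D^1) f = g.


p(D) = (3/2)·I − 4·D, i.e. c_0 = 3/2, c_1 = -4

D^0 f = 9x^4 + (2/3)x^2 - (7/3)x + 3
D^1 f = 36x^3 + (4/3)x - 7/3
matching coefficients of g against c_0 f + c_1 Df + … from the top degree down determines the c_i
solution: c_0 = 3/2, c_1 = -4


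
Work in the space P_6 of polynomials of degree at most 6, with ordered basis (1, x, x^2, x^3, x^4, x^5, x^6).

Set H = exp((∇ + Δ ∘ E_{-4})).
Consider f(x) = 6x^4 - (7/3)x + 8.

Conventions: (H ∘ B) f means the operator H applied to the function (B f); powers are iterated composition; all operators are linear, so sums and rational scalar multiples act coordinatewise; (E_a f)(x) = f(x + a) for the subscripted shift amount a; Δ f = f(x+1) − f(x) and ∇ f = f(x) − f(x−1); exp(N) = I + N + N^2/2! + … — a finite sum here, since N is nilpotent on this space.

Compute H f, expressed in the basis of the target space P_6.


the result is g(x) = 6x^4 + 48x^3 - 144x^2 - (151/3)x + 2602/3

order-1 term: 48x^3 - 288x^2 + 912x - 3182/3
order-2 term: 144x^2 - 1152x + 2976
order-3 term: 192x - 1152
order-4 term: 96
the series for exp((∇ + Δ ∘ E_{-4})) f terminates at order 4
exp((∇ + Δ ∘ E_{-4})) f = 6x^4 + 48x^3 - 144x^2 - (151/3)x + 2602/3


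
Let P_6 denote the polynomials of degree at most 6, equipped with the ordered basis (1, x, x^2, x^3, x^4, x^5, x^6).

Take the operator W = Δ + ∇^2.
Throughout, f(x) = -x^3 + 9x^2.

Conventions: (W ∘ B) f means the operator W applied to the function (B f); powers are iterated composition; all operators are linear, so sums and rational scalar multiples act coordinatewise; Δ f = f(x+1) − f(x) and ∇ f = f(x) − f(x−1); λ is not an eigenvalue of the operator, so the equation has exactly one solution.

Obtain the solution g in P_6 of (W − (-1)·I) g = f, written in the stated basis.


the result is g(x) = -x^3 + 12x^2 - 15x - 26

write g with unknown coordinates in the stated basis and equate coefficients in (W − (-1)·I) g = f
solving from the highest basis element down gives g = -x^3 + 12x^2 - 15x - 26
check: W g = -3x^2 + 15x + 26
so W g − (-1)·g = -x^3 + 9x^2 = f ✓


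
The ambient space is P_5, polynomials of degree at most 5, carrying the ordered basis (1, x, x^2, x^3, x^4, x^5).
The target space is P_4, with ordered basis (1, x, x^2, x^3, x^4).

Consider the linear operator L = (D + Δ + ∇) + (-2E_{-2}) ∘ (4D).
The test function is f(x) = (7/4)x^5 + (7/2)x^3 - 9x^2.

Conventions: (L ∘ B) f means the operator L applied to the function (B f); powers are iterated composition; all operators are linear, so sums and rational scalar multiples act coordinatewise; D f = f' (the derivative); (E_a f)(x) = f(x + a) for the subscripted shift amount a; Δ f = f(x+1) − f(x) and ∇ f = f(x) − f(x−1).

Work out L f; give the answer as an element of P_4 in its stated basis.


D f = (35/4)x^4 + (21/2)x^2 - 18x
Δ f = (35/4)x^4 + (35/2)x^3 + 28x^2 + (5/4)x - 15/4
∇ f = (35/4)x^4 - (35/2)x^3 + 28x^2 - (149/4)x + 57/4
(D + Δ + ∇) f = (105/4)x^4 + (133/2)x^2 - 54x + 21/2
D f = (35/4)x^4 + (21/2)x^2 - 18x
(4D) f = 35x^4 + 42x^2 - 72x
E_{-2} (4D) f = 35x^4 - 280x^3 + 882x^2 - 1360x + 872
(-2E_{-2}) (4D) f = -70x^4 + 560x^3 - 1764x^2 + 2720x - 1744
((D + Δ + ∇) + (-2E_{-2}) ∘ (4D)) f = -(175/4)x^4 + 560x^3 - (3395/2)x^2 + 2666x - 3467/2

g(x) = -(175/4)x^4 + 560x^3 - (3395/2)x^2 + 2666x - 3467/2


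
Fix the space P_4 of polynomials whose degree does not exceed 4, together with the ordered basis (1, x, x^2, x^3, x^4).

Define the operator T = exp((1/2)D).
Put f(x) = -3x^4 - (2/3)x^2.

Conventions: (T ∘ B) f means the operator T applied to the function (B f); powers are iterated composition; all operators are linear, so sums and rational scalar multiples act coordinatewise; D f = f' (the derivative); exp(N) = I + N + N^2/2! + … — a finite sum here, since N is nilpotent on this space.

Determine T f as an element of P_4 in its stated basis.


the result is g(x) = -3x^4 - 6x^3 - (31/6)x^2 - (13/6)x - 17/48

order-1 term: -6x^3 - (2/3)x
order-2 term: -(9/2)x^2 - 1/6
order-3 term: -(3/2)x
order-4 term: -3/16
the series for exp((1/2)D) f terminates at order 4
exp((1/2)D) f = -3x^4 - 6x^3 - (31/6)x^2 - (13/6)x - 17/48


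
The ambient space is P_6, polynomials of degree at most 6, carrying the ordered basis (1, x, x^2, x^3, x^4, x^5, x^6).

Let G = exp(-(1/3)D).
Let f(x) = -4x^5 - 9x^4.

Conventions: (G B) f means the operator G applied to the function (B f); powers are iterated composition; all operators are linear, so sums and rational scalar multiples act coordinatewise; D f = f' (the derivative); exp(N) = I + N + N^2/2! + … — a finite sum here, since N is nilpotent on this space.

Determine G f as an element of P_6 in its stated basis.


order-1 term: (20/3)x^4 + 12x^3
order-2 term: -(40/9)x^3 - 6x^2
order-3 term: (40/27)x^2 + (4/3)x
order-4 term: -(20/81)x - 1/9
order-5 term: 4/243
the series for exp(-(1/3)D) f terminates at order 5
exp(-(1/3)D) f = -4x^5 - (7/3)x^4 + (68/9)x^3 - (122/27)x^2 + (88/81)x - 23/243

the image equals g(x) = -4x^5 - (7/3)x^4 + (68/9)x^3 - (122/27)x^2 + (88/81)x - 23/243


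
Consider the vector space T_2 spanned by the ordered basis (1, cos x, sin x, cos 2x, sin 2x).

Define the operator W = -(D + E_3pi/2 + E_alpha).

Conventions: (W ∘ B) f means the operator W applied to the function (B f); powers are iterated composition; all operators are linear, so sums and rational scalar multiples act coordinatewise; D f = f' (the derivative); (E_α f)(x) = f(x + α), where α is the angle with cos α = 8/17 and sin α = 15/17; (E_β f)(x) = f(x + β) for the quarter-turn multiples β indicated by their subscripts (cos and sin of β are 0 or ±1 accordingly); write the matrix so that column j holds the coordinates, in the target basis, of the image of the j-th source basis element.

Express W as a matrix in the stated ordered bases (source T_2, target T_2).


the matrix is [[-2, 0, 0, 0, 0]; [0, -8/17, -15/17, 0, 0]; [0, 15/17, -8/17, 0, 0]; [0, 0, 0, 450/289, -818/289]; [0, 0, 0, 818/289, 450/289]] (rows listed top to bottom)

image of 1: -2
image of cos x: -(8/17)cos x + (15/17)sin x
image of sin x: -(15/17)cos x - (8/17)sin x
image of cos 2x: (450/289)cos 2x + (818/289)sin 2x
image of sin 2x: -(818/289)cos 2x + (450/289)sin 2x
each image's coordinates form column j of the matrix


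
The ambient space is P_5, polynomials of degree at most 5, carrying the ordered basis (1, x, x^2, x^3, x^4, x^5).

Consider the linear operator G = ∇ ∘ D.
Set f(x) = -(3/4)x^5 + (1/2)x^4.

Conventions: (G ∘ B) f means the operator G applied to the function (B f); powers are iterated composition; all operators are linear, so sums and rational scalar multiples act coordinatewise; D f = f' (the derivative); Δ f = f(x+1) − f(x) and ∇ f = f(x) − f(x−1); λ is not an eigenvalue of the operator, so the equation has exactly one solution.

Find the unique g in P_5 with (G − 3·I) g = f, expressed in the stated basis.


write g with unknown coordinates in the stated basis and equate coefficients in (G − 3·I) g = f
solving from the highest basis element down gives g = (1/4)x^5 - (1/6)x^4 + (5/3)x^3 - (19/6)x^2 + (17/3)x - 53/12
check: G g = 5x^3 - (19/2)x^2 + 17x - 53/4
so G g − 3·g = -(3/4)x^5 + (1/2)x^4 = f ✓

the image equals g(x) = (1/4)x^5 - (1/6)x^4 + (5/3)x^3 - (19/6)x^2 + (17/3)x - 53/12


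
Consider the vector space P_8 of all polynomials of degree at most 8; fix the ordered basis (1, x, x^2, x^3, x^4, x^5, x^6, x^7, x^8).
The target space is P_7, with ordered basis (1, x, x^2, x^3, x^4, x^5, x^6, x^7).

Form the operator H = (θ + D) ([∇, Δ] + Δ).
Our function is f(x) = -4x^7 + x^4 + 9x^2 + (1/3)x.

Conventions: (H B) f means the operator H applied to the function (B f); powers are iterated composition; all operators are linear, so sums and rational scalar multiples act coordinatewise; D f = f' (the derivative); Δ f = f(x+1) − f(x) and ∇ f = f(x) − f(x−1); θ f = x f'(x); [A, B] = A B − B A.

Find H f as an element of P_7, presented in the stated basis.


the image equals g(x) = -168x^6 - 588x^5 - 980x^4 - 968x^3 - 564x^2 - 162x - 6

Δ f = -28x^6 - 84x^5 - 140x^4 - 136x^3 - 78x^2 - 6x + 19/3
∇ Δ f = -168x^5 - 280x^3 + 12x^2 - 56x + 20
∇ f = -28x^6 + 84x^5 - 140x^4 + 144x^3 - 90x^2 + 50x - 41/3
Δ ∇ f = -168x^5 - 280x^3 + 12x^2 - 56x + 20
[∇, Δ] f = 0
Δ f = -28x^6 - 84x^5 - 140x^4 - 136x^3 - 78x^2 - 6x + 19/3
([∇, Δ] + Δ) f = -28x^6 - 84x^5 - 140x^4 - 136x^3 - 78x^2 - 6x + 19/3
θ ([∇, Δ] + Δ) f = -168x^6 - 420x^5 - 560x^4 - 408x^3 - 156x^2 - 6x
D ([∇, Δ] + Δ) f = -168x^5 - 420x^4 - 560x^3 - 408x^2 - 156x - 6
(θ + D) ([∇, Δ] + Δ) f = -168x^6 - 588x^5 - 980x^4 - 968x^3 - 564x^2 - 162x - 6
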